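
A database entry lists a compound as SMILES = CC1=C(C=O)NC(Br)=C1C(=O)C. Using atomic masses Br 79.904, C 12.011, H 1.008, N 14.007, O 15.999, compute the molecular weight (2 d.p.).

230.06 g/mol

First, the molecular formula is C8H8BrNO2 (counting implicit H from valence).
  Br: 1 × 79.904 = 79.904
  C: 8 × 12.011 = 96.088
  H: 8 × 1.008 = 8.064
  N: 1 × 14.007 = 14.007
  O: 2 × 15.999 = 31.998
Sum: 1×79.904 + 8×12.011 + 8×1.008 + 1×14.007 + 2×15.999 = 230.061 → 230.06 g/mol.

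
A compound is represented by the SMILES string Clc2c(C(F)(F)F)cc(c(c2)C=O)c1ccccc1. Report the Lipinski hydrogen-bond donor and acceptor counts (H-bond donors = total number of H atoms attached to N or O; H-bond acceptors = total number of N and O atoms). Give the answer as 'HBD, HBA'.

Donors: find every N or O and count the H atoms it carries.
  atom 13 (O): bond orders sum to 2 → 0 H
Lipinski HBD = 0.
Acceptors: N atoms = 0, O atoms = 1 → HBA = 1.

0, 1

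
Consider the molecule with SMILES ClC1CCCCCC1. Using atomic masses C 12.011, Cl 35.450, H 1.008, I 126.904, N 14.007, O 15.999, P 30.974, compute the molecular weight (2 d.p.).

132.63 g/mol

First, the molecular formula is C7H13Cl (counting implicit H from valence).
  C: 7 × 12.011 = 84.077
  Cl: 1 × 35.450 = 35.450
  H: 13 × 1.008 = 13.104
Sum: 7×12.011 + 1×35.450 + 13×1.008 = 132.631 → 132.63 g/mol.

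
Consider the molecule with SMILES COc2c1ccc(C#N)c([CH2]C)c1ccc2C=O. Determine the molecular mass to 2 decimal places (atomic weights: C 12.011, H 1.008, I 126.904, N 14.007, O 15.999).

First, the molecular formula is C15H13NO2 (counting implicit H from valence).
  C: 15 × 12.011 = 180.165
  H: 13 × 1.008 = 13.104
  N: 1 × 14.007 = 14.007
  O: 2 × 15.999 = 31.998
Sum: 15×12.011 + 13×1.008 + 1×14.007 + 2×15.999 = 239.274 → 239.27 g/mol.

239.27 g/mol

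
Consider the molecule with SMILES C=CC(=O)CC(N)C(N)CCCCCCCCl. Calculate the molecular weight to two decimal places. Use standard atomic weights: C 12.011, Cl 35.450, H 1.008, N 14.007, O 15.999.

First, the molecular formula is C13H25ClN2O (counting implicit H from valence).
  C: 13 × 12.011 = 156.143
  Cl: 1 × 35.450 = 35.450
  H: 25 × 1.008 = 25.200
  N: 2 × 14.007 = 28.014
  O: 1 × 15.999 = 15.999
Sum: 13×12.011 + 1×35.450 + 25×1.008 + 2×14.007 + 1×15.999 = 260.806 → 260.81 g/mol.

260.81 g/mol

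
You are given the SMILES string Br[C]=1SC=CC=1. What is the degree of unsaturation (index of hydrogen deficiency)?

3

Degree of unsaturation = (number of rings) + (number of π bonds).
Ring closures in the SMILES: 1.
π bonds: 2 double bonds (each 1 DoU) → 2 DoU from unsaturation.
Total DoU = 1 + 2 = 3.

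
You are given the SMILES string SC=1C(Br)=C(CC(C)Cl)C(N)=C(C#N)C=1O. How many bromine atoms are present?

1

Scan the SMILES for Br atoms (remember two-letter symbols like Cl and Br are single atoms).
Bromine count: 1.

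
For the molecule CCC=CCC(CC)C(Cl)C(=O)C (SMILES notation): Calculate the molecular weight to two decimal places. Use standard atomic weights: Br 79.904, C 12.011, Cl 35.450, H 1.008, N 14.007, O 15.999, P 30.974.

First, the molecular formula is C11H19ClO (counting implicit H from valence).
  C: 11 × 12.011 = 132.121
  Cl: 1 × 35.450 = 35.450
  H: 19 × 1.008 = 19.152
  O: 1 × 15.999 = 15.999
Sum: 11×12.011 + 1×35.450 + 19×1.008 + 1×15.999 = 202.722 → 202.72 g/mol.

202.72 g/mol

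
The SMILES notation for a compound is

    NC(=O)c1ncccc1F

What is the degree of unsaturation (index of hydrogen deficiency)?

5

Molecular formula: C6H5FN2O.
DoU = (2C + 2 + N − H − X) / 2, where X is the halogen count and O/S are ignored.
    = (2·6 + 2 + 2 − 5 − 1) / 2 = 10 / 2 = 5.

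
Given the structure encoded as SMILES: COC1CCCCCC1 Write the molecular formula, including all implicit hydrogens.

Walk through each heavy atom and fill implicit hydrogens from standard valence (C 4, N 3, O 2, S 2, halogen 1):
  atom 1: C, bond orders sum to 1 (valence 4) → 3 H
  atom 2: O, bond orders sum to 2 (valence 2) → 0 H
  atom 3: C, bond orders sum to 3 (valence 4) → 1 H
  atom 4: C, bond orders sum to 2 (valence 4) → 2 H
  atom 5: C, bond orders sum to 2 (valence 4) → 2 H
  atom 6: C, bond orders sum to 2 (valence 4) → 2 H
  atom 7: C, bond orders sum to 2 (valence 4) → 2 H
  atom 8: C, bond orders sum to 2 (valence 4) → 2 H
  atom 9: C, bond orders sum to 2 (valence 4) → 2 H
Totals → C:8, H:16, O:1.
In Hill order: C8H16O.

C8H16O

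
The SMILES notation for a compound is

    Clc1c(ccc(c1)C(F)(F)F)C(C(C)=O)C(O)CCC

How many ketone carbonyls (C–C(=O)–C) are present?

The ketone motif appears at heavy-atom position 13 in the SMILES.
Other groups present: 1 hydroxyl.
Ketone count: 1.

1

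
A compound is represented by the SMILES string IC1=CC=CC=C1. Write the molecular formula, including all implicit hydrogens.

C6H5I

Walk through each heavy atom and fill implicit hydrogens from standard valence (C 4, N 3, O 2, S 2, halogen 1):
  atom 1: I (halogen, monovalent) → 0 H
  atom 2: C, bond orders sum to 4 (valence 4) → 0 H
  atom 3: C, bond orders sum to 3 (valence 4) → 1 H
  atom 4: C, bond orders sum to 3 (valence 4) → 1 H
  atom 5: C, bond orders sum to 3 (valence 4) → 1 H
  atom 6: C, bond orders sum to 3 (valence 4) → 1 H
  atom 7: C, bond orders sum to 3 (valence 4) → 1 H
Totals → C:6, H:5, I:1.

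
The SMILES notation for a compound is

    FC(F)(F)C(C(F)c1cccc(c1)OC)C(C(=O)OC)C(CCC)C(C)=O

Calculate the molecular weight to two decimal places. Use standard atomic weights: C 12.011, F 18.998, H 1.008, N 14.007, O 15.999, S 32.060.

392.39 g/mol

First, the molecular formula is C19H24F4O4 (counting implicit H from valence).
  C: 19 × 12.011 = 228.209
  F: 4 × 18.998 = 75.992
  H: 24 × 1.008 = 24.192
  O: 4 × 15.999 = 63.996
Sum: 19×12.011 + 4×18.998 + 24×1.008 + 4×15.999 = 392.389 → 392.39 g/mol.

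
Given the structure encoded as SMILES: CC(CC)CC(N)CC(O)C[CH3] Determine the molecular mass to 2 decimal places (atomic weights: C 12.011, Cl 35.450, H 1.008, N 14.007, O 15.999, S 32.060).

173.30 g/mol

First, the molecular formula is C10H23NO (counting implicit H from valence).
  C: 10 × 12.011 = 120.110
  H: 23 × 1.008 = 23.184
  N: 1 × 14.007 = 14.007
  O: 1 × 15.999 = 15.999
Sum: 10×12.011 + 23×1.008 + 1×14.007 + 1×15.999 = 173.300 → 173.30 g/mol.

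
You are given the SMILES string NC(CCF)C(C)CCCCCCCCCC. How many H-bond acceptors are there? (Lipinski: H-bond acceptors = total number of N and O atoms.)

1

N atoms: 1; O atoms: 0.
Lipinski HBA = 1 + 0 = 1.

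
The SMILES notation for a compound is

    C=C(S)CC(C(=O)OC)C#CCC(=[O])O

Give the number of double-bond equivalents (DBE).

5

Degree of unsaturation = (number of rings) + (number of π bonds).
Ring closures in the SMILES: 0.
π bonds: 3 double bonds (each 1 DoU), 1 triple bond (each 2 DoU) → 5 DoU from unsaturation.
Total DoU = 0 + 5 = 5.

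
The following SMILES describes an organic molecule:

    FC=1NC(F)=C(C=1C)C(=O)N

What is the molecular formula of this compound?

Walk through each heavy atom and fill implicit hydrogens from standard valence (C 4, N 3, O 2, S 2, halogen 1):
  atom 1: F (halogen, monovalent) → 0 H
  atom 2: C, bond orders sum to 4 (valence 4) → 0 H
  atom 3: N, bond orders sum to 2 (valence 3) → 1 H
  atom 4: C, bond orders sum to 4 (valence 4) → 0 H
  atom 5: F (halogen, monovalent) → 0 H
  atom 6: C, bond orders sum to 4 (valence 4) → 0 H
  atom 7: C, bond orders sum to 4 (valence 4) → 0 H
  atom 8: C, bond orders sum to 1 (valence 4) → 3 H
  atom 9: C, bond orders sum to 4 (valence 4) → 0 H
  atom 10: O, bond orders sum to 2 (valence 2) → 0 H
  atom 11: N, bond orders sum to 1 (valence 3) → 2 H
Totals → C:6, H:6, F:2, N:2, O:1.
In Hill order: C6H6F2N2O.

C6H6F2N2O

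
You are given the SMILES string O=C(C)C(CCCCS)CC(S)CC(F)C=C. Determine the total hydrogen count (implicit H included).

Walk through each heavy atom and fill implicit hydrogens from standard valence (C 4, N 3, O 2, S 2, halogen 1):
  atom 1: O, bond orders sum to 2 (valence 2) → 0 H
  atom 2: C, bond orders sum to 4 (valence 4) → 0 H
  atom 3: C, bond orders sum to 1 (valence 4) → 3 H
  atom 4: C, bond orders sum to 3 (valence 4) → 1 H
  atom 5: C, bond orders sum to 2 (valence 4) → 2 H
  atom 6: C, bond orders sum to 2 (valence 4) → 2 H
  atom 7: C, bond orders sum to 2 (valence 4) → 2 H
  atom 8: C, bond orders sum to 2 (valence 4) → 2 H
  atom 9: S, bond orders sum to 1 (valence 2) → 1 H
  atom 10: C, bond orders sum to 2 (valence 4) → 2 H
  atom 11: C, bond orders sum to 3 (valence 4) → 1 H
  atom 12: S, bond orders sum to 1 (valence 2) → 1 H
  atom 13: C, bond orders sum to 2 (valence 4) → 2 H
  atom 14: C, bond orders sum to 3 (valence 4) → 1 H
  atom 15: F (halogen, monovalent) → 0 H
  atom 16: C, bond orders sum to 3 (valence 4) → 1 H
  atom 17: C, bond orders sum to 2 (valence 4) → 2 H
Total hydrogens: 23.

23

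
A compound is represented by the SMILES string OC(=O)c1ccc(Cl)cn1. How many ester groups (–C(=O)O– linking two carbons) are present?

Scan the SMILES for the ester motif — none present.
Groups that are present: 1 carboxylic acid.

0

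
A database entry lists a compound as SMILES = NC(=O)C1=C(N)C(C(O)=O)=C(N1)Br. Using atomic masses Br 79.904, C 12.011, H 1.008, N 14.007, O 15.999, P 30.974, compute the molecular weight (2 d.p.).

248.04 g/mol

First, the molecular formula is C6H6BrN3O3 (counting implicit H from valence).
  Br: 1 × 79.904 = 79.904
  C: 6 × 12.011 = 72.066
  H: 6 × 1.008 = 6.048
  N: 3 × 14.007 = 42.021
  O: 3 × 15.999 = 47.997
Sum: 1×79.904 + 6×12.011 + 6×1.008 + 3×14.007 + 3×15.999 = 248.036 → 248.04 g/mol.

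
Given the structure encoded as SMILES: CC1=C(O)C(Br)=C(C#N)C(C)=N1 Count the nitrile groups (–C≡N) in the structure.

1

The nitrile motif appears at heavy-atom position 8 in the SMILES.
Other groups present: 1 hydroxyl.
Nitrile count: 1.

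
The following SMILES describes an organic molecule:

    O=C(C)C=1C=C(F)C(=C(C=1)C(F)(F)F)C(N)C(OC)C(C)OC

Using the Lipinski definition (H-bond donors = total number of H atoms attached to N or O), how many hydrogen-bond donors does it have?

Donors: find every N or O and count the H atoms it carries.
  atom 1 (O): bond orders sum to 2 → 0 H
  atom 16 (N): bond orders sum to 1 → 2 H
  atom 18 (O): bond orders sum to 2 → 0 H
  atom 22 (O): bond orders sum to 2 → 0 H
Lipinski HBD = 2.

2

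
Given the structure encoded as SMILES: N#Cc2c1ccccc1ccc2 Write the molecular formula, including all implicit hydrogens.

Walk through each heavy atom and fill implicit hydrogens from standard valence (C 4, N 3, O 2, S 2, halogen 1); for lowercase aromatic atoms, an aromatic c carries 1 H when it has two neighbours and 0 H with three, and aromatic n carries 0 H:
  atom 1: N, bond orders sum to 3 (valence 3) → 0 H
  atom 2: C, bond orders sum to 4 (valence 4) → 0 H
  atom 3: aromatic c, 3 neighbours → 0 H
  atom 4: aromatic c, 3 neighbours → 0 H
  atom 5: aromatic c, 2 neighbours → 1 H
  atom 6: aromatic c, 2 neighbours → 1 H
  atom 7: aromatic c, 2 neighbours → 1 H
  atom 8: aromatic c, 2 neighbours → 1 H
  atom 9: aromatic c, 3 neighbours → 0 H
  atom 10: aromatic c, 2 neighbours → 1 H
  atom 11: aromatic c, 2 neighbours → 1 H
  atom 12: aromatic c, 2 neighbours → 1 H
Totals → C:11, H:7, N:1.

C11H7N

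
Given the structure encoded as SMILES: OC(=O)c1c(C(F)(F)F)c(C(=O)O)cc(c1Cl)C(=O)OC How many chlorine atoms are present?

1

Scan the SMILES for Cl atoms (remember two-letter symbols like Cl and Br are single atoms).
Chlorine count: 1.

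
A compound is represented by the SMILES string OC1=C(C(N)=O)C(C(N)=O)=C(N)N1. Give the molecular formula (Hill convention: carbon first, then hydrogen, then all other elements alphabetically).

Walk through each heavy atom and fill implicit hydrogens from standard valence (C 4, N 3, O 2, S 2, halogen 1):
  atom 1: O, bond orders sum to 1 (valence 2) → 1 H
  atom 2: C, bond orders sum to 4 (valence 4) → 0 H
  atom 3: C, bond orders sum to 4 (valence 4) → 0 H
  atom 4: C, bond orders sum to 4 (valence 4) → 0 H
  atom 5: N, bond orders sum to 1 (valence 3) → 2 H
  atom 6: O, bond orders sum to 2 (valence 2) → 0 H
  atom 7: C, bond orders sum to 4 (valence 4) → 0 H
  atom 8: C, bond orders sum to 4 (valence 4) → 0 H
  atom 9: N, bond orders sum to 1 (valence 3) → 2 H
  atom 10: O, bond orders sum to 2 (valence 2) → 0 H
  atom 11: C, bond orders sum to 4 (valence 4) → 0 H
  atom 12: N, bond orders sum to 1 (valence 3) → 2 H
  atom 13: N, bond orders sum to 2 (valence 3) → 1 H
Totals → C:6, H:8, N:4, O:3.

C6H8N4O3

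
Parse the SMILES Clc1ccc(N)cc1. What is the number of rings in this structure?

In SMILES, each pair of matching ring-closure digits denotes one ring-closing bond; the number of such bonds equals the number of independent rings.
Ring-closure bonds here: 1.

1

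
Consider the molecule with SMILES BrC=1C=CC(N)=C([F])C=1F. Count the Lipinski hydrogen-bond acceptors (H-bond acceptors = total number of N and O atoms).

N atoms: 1; O atoms: 0.
Lipinski HBA = 1 + 0 = 1.

1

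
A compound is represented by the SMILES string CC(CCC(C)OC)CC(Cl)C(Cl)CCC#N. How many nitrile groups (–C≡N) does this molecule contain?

The nitrile motif appears at heavy-atom position 16 in the SMILES.
Other groups present: 1 ether.
Nitrile count: 1.

1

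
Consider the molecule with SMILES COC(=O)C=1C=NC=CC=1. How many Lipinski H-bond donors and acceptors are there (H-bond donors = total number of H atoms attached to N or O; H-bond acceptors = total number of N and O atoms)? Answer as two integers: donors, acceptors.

0, 3

Donors: find every N or O and count the H atoms it carries.
  atom 2 (O): bond orders sum to 2 → 0 H
  atom 4 (O): bond orders sum to 2 → 0 H
  atom 7 (N): bond orders sum to 3 → 0 H
Lipinski HBD = 0.
Acceptors: N atoms = 1, O atoms = 2 → HBA = 3.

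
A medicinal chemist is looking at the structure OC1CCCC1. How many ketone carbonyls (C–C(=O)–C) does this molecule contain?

0

Scan the SMILES for the ketone motif — none present.
Groups that are present: 1 hydroxyl.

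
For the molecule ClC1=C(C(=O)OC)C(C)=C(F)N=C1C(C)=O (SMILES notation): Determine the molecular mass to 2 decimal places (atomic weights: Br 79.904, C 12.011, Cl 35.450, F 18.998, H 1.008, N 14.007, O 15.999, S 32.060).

First, the molecular formula is C10H9ClFNO3 (counting implicit H from valence).
  C: 10 × 12.011 = 120.110
  Cl: 1 × 35.450 = 35.450
  F: 1 × 18.998 = 18.998
  H: 9 × 1.008 = 9.072
  N: 1 × 14.007 = 14.007
  O: 3 × 15.999 = 47.997
Sum: 10×12.011 + 1×35.450 + 1×18.998 + 9×1.008 + 1×14.007 + 3×15.999 = 245.634 → 245.63 g/mol.

245.63 g/mol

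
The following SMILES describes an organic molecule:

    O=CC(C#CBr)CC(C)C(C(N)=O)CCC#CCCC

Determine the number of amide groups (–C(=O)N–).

The amide motif appears at heavy-atom position 11 in the SMILES.
Other groups present: 1 aldehyde, 2 alkyne.
Amide count: 1.

1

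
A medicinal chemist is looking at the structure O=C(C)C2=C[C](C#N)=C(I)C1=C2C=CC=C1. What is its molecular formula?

Walk through each heavy atom and fill implicit hydrogens from standard valence (C 4, N 3, O 2, S 2, halogen 1):
  atom 1: O, bond orders sum to 2 (valence 2) → 0 H
  atom 2: C, bond orders sum to 4 (valence 4) → 0 H
  atom 3: C, bond orders sum to 1 (valence 4) → 3 H
  atom 4: C, bond orders sum to 4 (valence 4) → 0 H
  atom 5: C, bond orders sum to 3 (valence 4) → 1 H
  atom 6: C with explicit H count 0
  atom 7: C, bond orders sum to 4 (valence 4) → 0 H
  atom 8: N, bond orders sum to 3 (valence 3) → 0 H
  atom 9: C, bond orders sum to 4 (valence 4) → 0 H
  atom 10: I (halogen, monovalent) → 0 H
  atom 11: C, bond orders sum to 4 (valence 4) → 0 H
  atom 12: C, bond orders sum to 4 (valence 4) → 0 H
  atom 13: C, bond orders sum to 3 (valence 4) → 1 H
  atom 14: C, bond orders sum to 3 (valence 4) → 1 H
  atom 15: C, bond orders sum to 3 (valence 4) → 1 H
  atom 16: C, bond orders sum to 3 (valence 4) → 1 H
Totals → C:13, H:8, I:1, N:1, O:1.

C13H8INO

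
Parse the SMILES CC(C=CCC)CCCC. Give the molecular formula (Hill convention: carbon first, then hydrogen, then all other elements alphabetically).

Walk through each heavy atom and fill implicit hydrogens from standard valence (C 4, N 3, O 2, S 2, halogen 1):
  atom 1: C, bond orders sum to 1 (valence 4) → 3 H
  atom 2: C, bond orders sum to 3 (valence 4) → 1 H
  atom 3: C, bond orders sum to 3 (valence 4) → 1 H
  atom 4: C, bond orders sum to 3 (valence 4) → 1 H
  atom 5: C, bond orders sum to 2 (valence 4) → 2 H
  atom 6: C, bond orders sum to 1 (valence 4) → 3 H
  atom 7: C, bond orders sum to 2 (valence 4) → 2 H
  atom 8: C, bond orders sum to 2 (valence 4) → 2 H
  atom 9: C, bond orders sum to 2 (valence 4) → 2 H
  atom 10: C, bond orders sum to 1 (valence 4) → 3 H
Totals → C:10, H:20.
In Hill order: C10H20.

C10H20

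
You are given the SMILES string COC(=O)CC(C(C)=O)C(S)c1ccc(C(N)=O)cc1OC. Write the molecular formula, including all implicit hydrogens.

Walk through each heavy atom and fill implicit hydrogens from standard valence (C 4, N 3, O 2, S 2, halogen 1); for lowercase aromatic atoms, an aromatic c carries 1 H when it has two neighbours and 0 H with three, and aromatic n carries 0 H:
  atom 1: C, bond orders sum to 1 (valence 4) → 3 H
  atom 2: O, bond orders sum to 2 (valence 2) → 0 H
  atom 3: C, bond orders sum to 4 (valence 4) → 0 H
  atom 4: O, bond orders sum to 2 (valence 2) → 0 H
  atom 5: C, bond orders sum to 2 (valence 4) → 2 H
  atom 6: C, bond orders sum to 3 (valence 4) → 1 H
  atom 7: C, bond orders sum to 4 (valence 4) → 0 H
  atom 8: C, bond orders sum to 1 (valence 4) → 3 H
  atom 9: O, bond orders sum to 2 (valence 2) → 0 H
  atom 10: C, bond orders sum to 3 (valence 4) → 1 H
  atom 11: S, bond orders sum to 1 (valence 2) → 1 H
  atom 12: aromatic c, 3 neighbours → 0 H
  atom 13: aromatic c, 2 neighbours → 1 H
  atom 14: aromatic c, 2 neighbours → 1 H
  atom 15: aromatic c, 3 neighbours → 0 H
  atom 16: C, bond orders sum to 4 (valence 4) → 0 H
  atom 17: N, bond orders sum to 1 (valence 3) → 2 H
  atom 18: O, bond orders sum to 2 (valence 2) → 0 H
  atom 19: aromatic c, 2 neighbours → 1 H
  atom 20: aromatic c, 3 neighbours → 0 H
  atom 21: O, bond orders sum to 2 (valence 2) → 0 H
  atom 22: C, bond orders sum to 1 (valence 4) → 3 H
Totals → C:15, H:19, N:1, O:5, S:1.
In Hill order: C15H19NO5S.

C15H19NO5S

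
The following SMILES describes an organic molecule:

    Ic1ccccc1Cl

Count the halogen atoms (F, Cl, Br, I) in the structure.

2

Halogen atoms appear at heavy-atom positions 1, 8 (1×Cl, 1×I).
Halogen count: 2.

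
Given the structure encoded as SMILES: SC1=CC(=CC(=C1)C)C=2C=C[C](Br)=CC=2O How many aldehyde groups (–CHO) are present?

Scan the SMILES for the aldehyde motif — none present.
Groups that are present: 1 hydroxyl, 1 thiol.

0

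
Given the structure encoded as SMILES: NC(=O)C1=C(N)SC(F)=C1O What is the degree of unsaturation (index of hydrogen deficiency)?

4

Molecular formula: C5H5FN2O2S.
DoU = (2C + 2 + N − H − X) / 2, where X is the halogen count and O/S are ignored.
    = (2·5 + 2 + 2 − 5 − 1) / 2 = 8 / 2 = 4.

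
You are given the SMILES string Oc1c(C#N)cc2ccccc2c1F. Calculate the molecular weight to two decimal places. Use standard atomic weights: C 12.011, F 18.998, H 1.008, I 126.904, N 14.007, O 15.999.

First, the molecular formula is C11H6FNO (counting implicit H from valence).
  C: 11 × 12.011 = 132.121
  F: 1 × 18.998 = 18.998
  H: 6 × 1.008 = 6.048
  N: 1 × 14.007 = 14.007
  O: 1 × 15.999 = 15.999
Sum: 11×12.011 + 1×18.998 + 6×1.008 + 1×14.007 + 1×15.999 = 187.173 → 187.17 g/mol.

187.17 g/mol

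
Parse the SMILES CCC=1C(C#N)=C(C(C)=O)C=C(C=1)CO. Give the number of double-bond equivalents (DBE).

7

Degree of unsaturation = (number of rings) + (number of π bonds).
Ring closures in the SMILES: 1.
π bonds: 4 double bonds (each 1 DoU), 1 triple bond (each 2 DoU) → 6 DoU from unsaturation.
Total DoU = 1 + 6 = 7.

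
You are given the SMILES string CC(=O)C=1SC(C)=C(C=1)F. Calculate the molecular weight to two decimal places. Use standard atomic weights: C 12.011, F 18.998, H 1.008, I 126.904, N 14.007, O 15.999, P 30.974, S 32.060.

158.19 g/mol

First, the molecular formula is C7H7FOS (counting implicit H from valence).
  C: 7 × 12.011 = 84.077
  F: 1 × 18.998 = 18.998
  H: 7 × 1.008 = 7.056
  O: 1 × 15.999 = 15.999
  S: 1 × 32.060 = 32.060
Sum: 7×12.011 + 1×18.998 + 7×1.008 + 1×15.999 + 1×32.060 = 158.190 → 158.19 g/mol.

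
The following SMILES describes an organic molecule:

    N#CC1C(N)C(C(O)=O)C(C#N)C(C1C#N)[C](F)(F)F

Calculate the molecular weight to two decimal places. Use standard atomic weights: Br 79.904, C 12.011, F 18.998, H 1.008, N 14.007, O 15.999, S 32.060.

286.21 g/mol

First, the molecular formula is C11H9F3N4O2 (counting implicit H from valence).
  C: 11 × 12.011 = 132.121
  F: 3 × 18.998 = 56.994
  H: 9 × 1.008 = 9.072
  N: 4 × 14.007 = 56.028
  O: 2 × 15.999 = 31.998
Sum: 11×12.011 + 3×18.998 + 9×1.008 + 4×14.007 + 2×15.999 = 286.213 → 286.21 g/mol.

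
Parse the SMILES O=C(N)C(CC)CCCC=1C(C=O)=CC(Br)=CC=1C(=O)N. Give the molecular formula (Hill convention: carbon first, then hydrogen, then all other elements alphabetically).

Walk through each heavy atom and fill implicit hydrogens from standard valence (C 4, N 3, O 2, S 2, halogen 1):
  atom 1: O, bond orders sum to 2 (valence 2) → 0 H
  atom 2: C, bond orders sum to 4 (valence 4) → 0 H
  atom 3: N, bond orders sum to 1 (valence 3) → 2 H
  atom 4: C, bond orders sum to 3 (valence 4) → 1 H
  atom 5: C, bond orders sum to 2 (valence 4) → 2 H
  atom 6: C, bond orders sum to 1 (valence 4) → 3 H
  atom 7: C, bond orders sum to 2 (valence 4) → 2 H
  atom 8: C, bond orders sum to 2 (valence 4) → 2 H
  atom 9: C, bond orders sum to 2 (valence 4) → 2 H
  atom 10: C, bond orders sum to 4 (valence 4) → 0 H
  atom 11: C, bond orders sum to 4 (valence 4) → 0 H
  atom 12: C, bond orders sum to 3 (valence 4) → 1 H
  atom 13: O, bond orders sum to 2 (valence 2) → 0 H
  atom 14: C, bond orders sum to 3 (valence 4) → 1 H
  atom 15: C, bond orders sum to 4 (valence 4) → 0 H
  atom 16: Br (halogen, monovalent) → 0 H
  atom 17: C, bond orders sum to 3 (valence 4) → 1 H
  atom 18: C, bond orders sum to 4 (valence 4) → 0 H
  atom 19: C, bond orders sum to 4 (valence 4) → 0 H
  atom 20: O, bond orders sum to 2 (valence 2) → 0 H
  atom 21: N, bond orders sum to 1 (valence 3) → 2 H
Totals → C:15, H:19, Br:1, N:2, O:3.
In Hill order: C15H19BrN2O3.

C15H19BrN2O3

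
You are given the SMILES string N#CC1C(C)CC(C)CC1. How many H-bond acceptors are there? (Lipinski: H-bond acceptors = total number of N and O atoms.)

N atoms: 1; O atoms: 0.
Lipinski HBA = 1 + 0 = 1.

1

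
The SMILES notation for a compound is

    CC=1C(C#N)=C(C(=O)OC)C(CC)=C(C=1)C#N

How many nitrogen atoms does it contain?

2

Scan the SMILES for N atoms (remember two-letter symbols like Cl and Br are single atoms).
Nitrogen count: 2.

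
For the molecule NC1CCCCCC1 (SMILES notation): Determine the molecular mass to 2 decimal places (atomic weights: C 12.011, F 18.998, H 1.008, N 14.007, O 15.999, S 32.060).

113.20 g/mol

First, the molecular formula is C7H15N (counting implicit H from valence).
  C: 7 × 12.011 = 84.077
  H: 15 × 1.008 = 15.120
  N: 1 × 14.007 = 14.007
Sum: 7×12.011 + 15×1.008 + 1×14.007 = 113.204 → 113.20 g/mol.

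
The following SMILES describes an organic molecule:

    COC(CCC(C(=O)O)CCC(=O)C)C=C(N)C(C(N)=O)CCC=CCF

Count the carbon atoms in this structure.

19

Count every carbon token in the SMILES (each C, including those in ring-closure positions and inside branches).
Carbon count: 19.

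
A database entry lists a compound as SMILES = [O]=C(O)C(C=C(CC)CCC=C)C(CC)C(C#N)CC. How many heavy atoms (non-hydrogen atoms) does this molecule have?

Every atom symbol written in the SMILES (organic subset) is one heavy atom; implicit H are not written.
Heavy atoms by element → C:17, N:1, O:2.
Total: 20.

20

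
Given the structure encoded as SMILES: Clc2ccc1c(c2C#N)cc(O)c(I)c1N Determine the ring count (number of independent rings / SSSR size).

2

In SMILES, each pair of matching ring-closure digits denotes one ring-closing bond; the number of such bonds equals the number of independent rings.
Ring-closure bonds here: 2.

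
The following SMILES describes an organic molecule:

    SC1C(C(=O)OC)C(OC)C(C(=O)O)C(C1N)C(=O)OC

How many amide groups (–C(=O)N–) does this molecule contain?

Scan the SMILES for the amide motif — none present.
Groups that are present: 1 carboxylic acid, 2 ester, 1 ether, 1 primary amine, 1 thiol.

0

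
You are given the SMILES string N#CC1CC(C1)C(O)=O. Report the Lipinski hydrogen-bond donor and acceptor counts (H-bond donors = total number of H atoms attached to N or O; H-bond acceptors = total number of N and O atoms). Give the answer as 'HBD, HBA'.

Donors: find every N or O and count the H atoms it carries.
  atom 1 (N): bond orders sum to 3 → 0 H
  atom 8 (O): bond orders sum to 1 → 1 H
  atom 9 (O): bond orders sum to 2 → 0 H
Lipinski HBD = 1.
Acceptors: N atoms = 1, O atoms = 2 → HBA = 3.

1, 3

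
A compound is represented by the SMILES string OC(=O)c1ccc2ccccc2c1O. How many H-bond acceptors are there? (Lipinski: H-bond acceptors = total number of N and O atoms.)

3

N atoms: 0; O atoms: 3.
Lipinski HBA = 0 + 3 = 3.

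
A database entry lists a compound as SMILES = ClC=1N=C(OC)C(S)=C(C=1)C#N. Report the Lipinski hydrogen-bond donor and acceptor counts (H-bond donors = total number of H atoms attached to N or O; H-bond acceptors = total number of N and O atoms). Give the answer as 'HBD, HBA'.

0, 3

Donors: find every N or O and count the H atoms it carries.
  atom 3 (N): bond orders sum to 3 → 0 H
  atom 5 (O): bond orders sum to 2 → 0 H
  atom 12 (N): bond orders sum to 3 → 0 H
Lipinski HBD = 0.
Acceptors: N atoms = 2, O atoms = 1 → HBA = 3.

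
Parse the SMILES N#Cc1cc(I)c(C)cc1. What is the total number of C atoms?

8

Count every carbon token in the SMILES (each C, including those in ring-closure positions and inside branches).
Carbon count: 8.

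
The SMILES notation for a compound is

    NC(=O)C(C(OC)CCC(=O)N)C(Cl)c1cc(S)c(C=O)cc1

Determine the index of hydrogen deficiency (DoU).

7

Molecular formula: C15H19ClN2O4S.
DoU = (2C + 2 + N − H − X) / 2, where X is the halogen count and O/S are ignored.
    = (2·15 + 2 + 2 − 19 − 1) / 2 = 14 / 2 = 7.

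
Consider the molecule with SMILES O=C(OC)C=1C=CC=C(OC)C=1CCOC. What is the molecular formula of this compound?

C12H16O4

Walk through each heavy atom and fill implicit hydrogens from standard valence (C 4, N 3, O 2, S 2, halogen 1):
  atom 1: O, bond orders sum to 2 (valence 2) → 0 H
  atom 2: C, bond orders sum to 4 (valence 4) → 0 H
  atom 3: O, bond orders sum to 2 (valence 2) → 0 H
  atom 4: C, bond orders sum to 1 (valence 4) → 3 H
  atom 5: C, bond orders sum to 4 (valence 4) → 0 H
  atom 6: C, bond orders sum to 3 (valence 4) → 1 H
  atom 7: C, bond orders sum to 3 (valence 4) → 1 H
  atom 8: C, bond orders sum to 3 (valence 4) → 1 H
  atom 9: C, bond orders sum to 4 (valence 4) → 0 H
  atom 10: O, bond orders sum to 2 (valence 2) → 0 H
  atom 11: C, bond orders sum to 1 (valence 4) → 3 H
  atom 12: C, bond orders sum to 4 (valence 4) → 0 H
  atom 13: C, bond orders sum to 2 (valence 4) → 2 H
  atom 14: C, bond orders sum to 2 (valence 4) → 2 H
  atom 15: O, bond orders sum to 2 (valence 2) → 0 H
  atom 16: C, bond orders sum to 1 (valence 4) → 3 H
Totals → C:12, H:16, O:4.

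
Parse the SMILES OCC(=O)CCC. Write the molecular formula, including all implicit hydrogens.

Walk through each heavy atom and fill implicit hydrogens from standard valence (C 4, N 3, O 2, S 2, halogen 1):
  atom 1: O, bond orders sum to 1 (valence 2) → 1 H
  atom 2: C, bond orders sum to 2 (valence 4) → 2 H
  atom 3: C, bond orders sum to 4 (valence 4) → 0 H
  atom 4: O, bond orders sum to 2 (valence 2) → 0 H
  atom 5: C, bond orders sum to 2 (valence 4) → 2 H
  atom 6: C, bond orders sum to 2 (valence 4) → 2 H
  atom 7: C, bond orders sum to 1 (valence 4) → 3 H
Totals → C:5, H:10, O:2.
In Hill order: C5H10O2.

C5H10O2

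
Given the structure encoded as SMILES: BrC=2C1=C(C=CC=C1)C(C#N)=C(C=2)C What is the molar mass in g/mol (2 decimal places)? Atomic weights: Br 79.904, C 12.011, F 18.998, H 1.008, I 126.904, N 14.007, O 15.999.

First, the molecular formula is C12H8BrN (counting implicit H from valence).
  Br: 1 × 79.904 = 79.904
  C: 12 × 12.011 = 144.132
  H: 8 × 1.008 = 8.064
  N: 1 × 14.007 = 14.007
Sum: 1×79.904 + 12×12.011 + 8×1.008 + 1×14.007 = 246.107 → 246.11 g/mol.

246.11 g/mol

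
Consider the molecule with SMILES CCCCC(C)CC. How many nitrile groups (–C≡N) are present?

Scan the SMILES for the nitrile motif — none present.

0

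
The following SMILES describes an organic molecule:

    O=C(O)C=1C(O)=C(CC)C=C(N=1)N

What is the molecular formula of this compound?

Walk through each heavy atom and fill implicit hydrogens from standard valence (C 4, N 3, O 2, S 2, halogen 1):
  atom 1: O, bond orders sum to 2 (valence 2) → 0 H
  atom 2: C, bond orders sum to 4 (valence 4) → 0 H
  atom 3: O, bond orders sum to 1 (valence 2) → 1 H
  atom 4: C, bond orders sum to 4 (valence 4) → 0 H
  atom 5: C, bond orders sum to 4 (valence 4) → 0 H
  atom 6: O, bond orders sum to 1 (valence 2) → 1 H
  atom 7: C, bond orders sum to 4 (valence 4) → 0 H
  atom 8: C, bond orders sum to 2 (valence 4) → 2 H
  atom 9: C, bond orders sum to 1 (valence 4) → 3 H
  atom 10: C, bond orders sum to 3 (valence 4) → 1 H
  atom 11: C, bond orders sum to 4 (valence 4) → 0 H
  atom 12: N, bond orders sum to 3 (valence 3) → 0 H
  atom 13: N, bond orders sum to 1 (valence 3) → 2 H
Totals → C:8, H:10, N:2, O:3.
In Hill order: C8H10N2O3.

C8H10N2O3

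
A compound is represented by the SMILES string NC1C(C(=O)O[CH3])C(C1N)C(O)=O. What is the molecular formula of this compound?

C7H12N2O4

Walk through each heavy atom and fill implicit hydrogens from standard valence (C 4, N 3, O 2, S 2, halogen 1):
  atom 1: N, bond orders sum to 1 (valence 3) → 2 H
  atom 2: C, bond orders sum to 3 (valence 4) → 1 H
  atom 3: C, bond orders sum to 3 (valence 4) → 1 H
  atom 4: C, bond orders sum to 4 (valence 4) → 0 H
  atom 5: O, bond orders sum to 2 (valence 2) → 0 H
  atom 6: O, bond orders sum to 2 (valence 2) → 0 H
  atom 7: C with explicit H count 3
  atom 8: C, bond orders sum to 3 (valence 4) → 1 H
  atom 9: C, bond orders sum to 3 (valence 4) → 1 H
  atom 10: N, bond orders sum to 1 (valence 3) → 2 H
  atom 11: C, bond orders sum to 4 (valence 4) → 0 H
  atom 12: O, bond orders sum to 1 (valence 2) → 1 H
  atom 13: O, bond orders sum to 2 (valence 2) → 0 H
Totals → C:7, H:12, N:2, O:4.
In Hill order: C7H12N2O4.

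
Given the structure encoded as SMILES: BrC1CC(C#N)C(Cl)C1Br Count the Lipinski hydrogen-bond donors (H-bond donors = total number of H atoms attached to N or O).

0

Donors: find every N or O and count the H atoms it carries.
  atom 6 (N): bond orders sum to 3 → 0 H
Lipinski HBD = 0.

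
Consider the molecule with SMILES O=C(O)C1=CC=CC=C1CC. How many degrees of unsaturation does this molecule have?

Molecular formula: C9H10O2.
DoU = (2C + 2 + N − H − X) / 2, where X is the halogen count and O/S are ignored.
    = (2·9 + 2 + 0 − 10 − 0) / 2 = 10 / 2 = 5.

5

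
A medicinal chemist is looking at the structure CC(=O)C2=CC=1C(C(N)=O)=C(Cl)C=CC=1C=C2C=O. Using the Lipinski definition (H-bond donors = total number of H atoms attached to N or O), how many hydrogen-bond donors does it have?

2

Donors: find every N or O and count the H atoms it carries.
  atom 3 (O): bond orders sum to 2 → 0 H
  atom 9 (N): bond orders sum to 1 → 2 H
  atom 10 (O): bond orders sum to 2 → 0 H
  atom 19 (O): bond orders sum to 2 → 0 H
Lipinski HBD = 2.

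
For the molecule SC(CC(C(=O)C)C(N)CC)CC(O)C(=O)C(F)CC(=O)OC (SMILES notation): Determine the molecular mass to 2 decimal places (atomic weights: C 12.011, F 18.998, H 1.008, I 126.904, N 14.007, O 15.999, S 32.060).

351.43 g/mol

First, the molecular formula is C15H26FNO5S (counting implicit H from valence).
  C: 15 × 12.011 = 180.165
  F: 1 × 18.998 = 18.998
  H: 26 × 1.008 = 26.208
  N: 1 × 14.007 = 14.007
  O: 5 × 15.999 = 79.995
  S: 1 × 32.060 = 32.060
Sum: 15×12.011 + 1×18.998 + 26×1.008 + 1×14.007 + 5×15.999 + 1×32.060 = 351.433 → 351.43 g/mol.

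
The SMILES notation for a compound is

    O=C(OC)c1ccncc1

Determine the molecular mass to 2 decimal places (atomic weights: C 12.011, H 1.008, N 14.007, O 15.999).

First, the molecular formula is C7H7NO2 (counting implicit H from valence).
  C: 7 × 12.011 = 84.077
  H: 7 × 1.008 = 7.056
  N: 1 × 14.007 = 14.007
  O: 2 × 15.999 = 31.998
Sum: 7×12.011 + 7×1.008 + 1×14.007 + 2×15.999 = 137.138 → 137.14 g/mol.

137.14 g/mol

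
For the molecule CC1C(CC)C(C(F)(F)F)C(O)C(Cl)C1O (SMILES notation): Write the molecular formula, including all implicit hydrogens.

C10H16ClF3O2

Walk through each heavy atom and fill implicit hydrogens from standard valence (C 4, N 3, O 2, S 2, halogen 1):
  atom 1: C, bond orders sum to 1 (valence 4) → 3 H
  atom 2: C, bond orders sum to 3 (valence 4) → 1 H
  atom 3: C, bond orders sum to 3 (valence 4) → 1 H
  atom 4: C, bond orders sum to 2 (valence 4) → 2 H
  atom 5: C, bond orders sum to 1 (valence 4) → 3 H
  atom 6: C, bond orders sum to 3 (valence 4) → 1 H
  atom 7: C, bond orders sum to 4 (valence 4) → 0 H
  atom 8: F (halogen, monovalent) → 0 H
  atom 9: F (halogen, monovalent) → 0 H
  atom 10: F (halogen, monovalent) → 0 H
  atom 11: C, bond orders sum to 3 (valence 4) → 1 H
  atom 12: O, bond orders sum to 1 (valence 2) → 1 H
  atom 13: C, bond orders sum to 3 (valence 4) → 1 H
  atom 14: Cl (halogen, monovalent) → 0 H
  atom 15: C, bond orders sum to 3 (valence 4) → 1 H
  atom 16: O, bond orders sum to 1 (valence 2) → 1 H
Totals → C:10, H:16, Cl:1, F:3, O:2.
In Hill order: C10H16ClF3O2.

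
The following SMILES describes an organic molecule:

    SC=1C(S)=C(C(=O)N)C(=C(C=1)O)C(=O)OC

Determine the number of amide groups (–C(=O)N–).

1

The amide motif appears at heavy-atom position 6 in the SMILES.
Other groups present: 1 ester, 1 hydroxyl, 2 thiol.
Amide count: 1.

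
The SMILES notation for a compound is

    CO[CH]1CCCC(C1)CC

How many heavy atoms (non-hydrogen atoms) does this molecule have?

Every atom symbol written in the SMILES (organic subset) is one heavy atom; implicit H are not written.
Heavy atoms by element → C:9, O:1.
Total: 10.

10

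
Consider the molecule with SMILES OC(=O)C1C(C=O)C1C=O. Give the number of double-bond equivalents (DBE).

Degree of unsaturation = (number of rings) + (number of π bonds).
Ring closures in the SMILES: 1.
π bonds: 3 double bonds (each 1 DoU) → 3 DoU from unsaturation.
Total DoU = 1 + 3 = 4.

4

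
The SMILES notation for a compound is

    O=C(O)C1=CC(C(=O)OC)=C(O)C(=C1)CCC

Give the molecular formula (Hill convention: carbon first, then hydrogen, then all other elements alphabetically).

Walk through each heavy atom and fill implicit hydrogens from standard valence (C 4, N 3, O 2, S 2, halogen 1):
  atom 1: O, bond orders sum to 2 (valence 2) → 0 H
  atom 2: C, bond orders sum to 4 (valence 4) → 0 H
  atom 3: O, bond orders sum to 1 (valence 2) → 1 H
  atom 4: C, bond orders sum to 4 (valence 4) → 0 H
  atom 5: C, bond orders sum to 3 (valence 4) → 1 H
  atom 6: C, bond orders sum to 4 (valence 4) → 0 H
  atom 7: C, bond orders sum to 4 (valence 4) → 0 H
  atom 8: O, bond orders sum to 2 (valence 2) → 0 H
  atom 9: O, bond orders sum to 2 (valence 2) → 0 H
  atom 10: C, bond orders sum to 1 (valence 4) → 3 H
  atom 11: C, bond orders sum to 4 (valence 4) → 0 H
  atom 12: O, bond orders sum to 1 (valence 2) → 1 H
  atom 13: C, bond orders sum to 4 (valence 4) → 0 H
  atom 14: C, bond orders sum to 3 (valence 4) → 1 H
  atom 15: C, bond orders sum to 2 (valence 4) → 2 H
  atom 16: C, bond orders sum to 2 (valence 4) → 2 H
  atom 17: C, bond orders sum to 1 (valence 4) → 3 H
Totals → C:12, H:14, O:5.
In Hill order: C12H14O5.

C12H14O5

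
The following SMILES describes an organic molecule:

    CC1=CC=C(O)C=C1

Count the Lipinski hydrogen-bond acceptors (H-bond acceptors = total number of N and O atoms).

1

N atoms: 0; O atoms: 1.
Lipinski HBA = 0 + 1 = 1.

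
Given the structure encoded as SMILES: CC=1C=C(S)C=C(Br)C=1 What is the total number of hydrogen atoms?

Walk through each heavy atom and fill implicit hydrogens from standard valence (C 4, N 3, O 2, S 2, halogen 1):
  atom 1: C, bond orders sum to 1 (valence 4) → 3 H
  atom 2: C, bond orders sum to 4 (valence 4) → 0 H
  atom 3: C, bond orders sum to 3 (valence 4) → 1 H
  atom 4: C, bond orders sum to 4 (valence 4) → 0 H
  atom 5: S, bond orders sum to 1 (valence 2) → 1 H
  atom 6: C, bond orders sum to 3 (valence 4) → 1 H
  atom 7: C, bond orders sum to 4 (valence 4) → 0 H
  atom 8: Br (halogen, monovalent) → 0 H
  atom 9: C, bond orders sum to 3 (valence 4) → 1 H
Total hydrogens: 7.

7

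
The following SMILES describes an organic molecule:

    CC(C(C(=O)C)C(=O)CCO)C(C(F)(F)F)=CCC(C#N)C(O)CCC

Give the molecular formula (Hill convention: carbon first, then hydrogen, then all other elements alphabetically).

C18H26F3NO4

Walk through each heavy atom and fill implicit hydrogens from standard valence (C 4, N 3, O 2, S 2, halogen 1):
  atom 1: C, bond orders sum to 1 (valence 4) → 3 H
  atom 2: C, bond orders sum to 3 (valence 4) → 1 H
  atom 3: C, bond orders sum to 3 (valence 4) → 1 H
  atom 4: C, bond orders sum to 4 (valence 4) → 0 H
  atom 5: O, bond orders sum to 2 (valence 2) → 0 H
  atom 6: C, bond orders sum to 1 (valence 4) → 3 H
  atom 7: C, bond orders sum to 4 (valence 4) → 0 H
  atom 8: O, bond orders sum to 2 (valence 2) → 0 H
  atom 9: C, bond orders sum to 2 (valence 4) → 2 H
  atom 10: C, bond orders sum to 2 (valence 4) → 2 H
  atom 11: O, bond orders sum to 1 (valence 2) → 1 H
  atom 12: C, bond orders sum to 4 (valence 4) → 0 H
  atom 13: C, bond orders sum to 4 (valence 4) → 0 H
  atom 14: F (halogen, monovalent) → 0 H
  atom 15: F (halogen, monovalent) → 0 H
  atom 16: F (halogen, monovalent) → 0 H
  atom 17: C, bond orders sum to 3 (valence 4) → 1 H
  atom 18: C, bond orders sum to 2 (valence 4) → 2 H
  atom 19: C, bond orders sum to 3 (valence 4) → 1 H
  atom 20: C, bond orders sum to 4 (valence 4) → 0 H
  atom 21: N, bond orders sum to 3 (valence 3) → 0 H
  atom 22: C, bond orders sum to 3 (valence 4) → 1 H
  atom 23: O, bond orders sum to 1 (valence 2) → 1 H
  atom 24: C, bond orders sum to 2 (valence 4) → 2 H
  atom 25: C, bond orders sum to 2 (valence 4) → 2 H
  atom 26: C, bond orders sum to 1 (valence 4) → 3 H
Totals → C:18, H:26, F:3, N:1, O:4.
In Hill order: C18H26F3NO4.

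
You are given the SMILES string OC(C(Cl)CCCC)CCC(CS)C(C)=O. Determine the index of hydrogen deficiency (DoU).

1

Molecular formula: C12H23ClO2S.
DoU = (2C + 2 + N − H − X) / 2, where X is the halogen count and O/S are ignored.
    = (2·12 + 2 + 0 − 23 − 1) / 2 = 2 / 2 = 1.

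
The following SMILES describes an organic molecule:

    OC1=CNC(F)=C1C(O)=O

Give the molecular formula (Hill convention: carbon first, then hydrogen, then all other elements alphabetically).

C5H4FNO3

Walk through each heavy atom and fill implicit hydrogens from standard valence (C 4, N 3, O 2, S 2, halogen 1):
  atom 1: O, bond orders sum to 1 (valence 2) → 1 H
  atom 2: C, bond orders sum to 4 (valence 4) → 0 H
  atom 3: C, bond orders sum to 3 (valence 4) → 1 H
  atom 4: N, bond orders sum to 2 (valence 3) → 1 H
  atom 5: C, bond orders sum to 4 (valence 4) → 0 H
  atom 6: F (halogen, monovalent) → 0 H
  atom 7: C, bond orders sum to 4 (valence 4) → 0 H
  atom 8: C, bond orders sum to 4 (valence 4) → 0 H
  atom 9: O, bond orders sum to 1 (valence 2) → 1 H
  atom 10: O, bond orders sum to 2 (valence 2) → 0 H
Totals → C:5, H:4, F:1, N:1, O:3.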